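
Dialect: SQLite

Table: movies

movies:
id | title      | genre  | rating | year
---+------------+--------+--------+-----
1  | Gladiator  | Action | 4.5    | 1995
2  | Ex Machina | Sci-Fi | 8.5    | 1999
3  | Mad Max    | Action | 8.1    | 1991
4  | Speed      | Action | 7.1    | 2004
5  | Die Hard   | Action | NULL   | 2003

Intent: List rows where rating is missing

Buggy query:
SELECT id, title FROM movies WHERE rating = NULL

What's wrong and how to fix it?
Bug: '= NULL' is always unknown in SQL three-valued logic, so no rows match

Fix: Use IS NULL to test for NULL

Corrected query:
SELECT id, title FROM movies WHERE rating IS NULL

Result:
id | title   
---+---------
5  | Die Hard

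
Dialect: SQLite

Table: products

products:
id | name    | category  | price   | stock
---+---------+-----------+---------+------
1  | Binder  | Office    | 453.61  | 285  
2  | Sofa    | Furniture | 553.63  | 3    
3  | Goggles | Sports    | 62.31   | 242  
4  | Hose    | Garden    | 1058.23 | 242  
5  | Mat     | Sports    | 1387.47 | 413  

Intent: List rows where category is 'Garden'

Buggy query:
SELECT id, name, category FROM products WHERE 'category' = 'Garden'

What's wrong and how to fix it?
Bug: 'category' in single quotes is a string literal, not the column; the comparison is literal-vs-literal and never true

Fix: Reference the column as category without single quotes

Corrected query:
SELECT id, name, category FROM products WHERE category = 'Garden'

Result:
id | name | category
---+------+---------
4  | Hose | Garden  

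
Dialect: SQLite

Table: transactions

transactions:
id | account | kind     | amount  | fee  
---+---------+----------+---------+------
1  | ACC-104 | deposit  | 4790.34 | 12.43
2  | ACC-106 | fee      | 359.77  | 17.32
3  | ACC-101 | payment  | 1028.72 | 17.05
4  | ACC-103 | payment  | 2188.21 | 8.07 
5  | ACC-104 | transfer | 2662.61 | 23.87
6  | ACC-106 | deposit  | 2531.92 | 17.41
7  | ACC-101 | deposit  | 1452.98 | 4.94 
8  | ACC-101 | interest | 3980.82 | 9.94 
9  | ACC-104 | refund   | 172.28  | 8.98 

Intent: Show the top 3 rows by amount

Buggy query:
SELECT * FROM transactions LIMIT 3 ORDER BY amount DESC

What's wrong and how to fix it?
Bug: LIMIT must come after ORDER BY

Fix: Swap the clauses: ORDER BY first, then LIMIT

Corrected query:
SELECT * FROM transactions ORDER BY amount DESC LIMIT 3

Result:
id | account | kind     | amount  | fee  
---+---------+----------+---------+------
1  | ACC-104 | deposit  | 4790.34 | 12.43
8  | ACC-101 | interest | 3980.82 | 9.94 
5  | ACC-104 | transfer | 2662.61 | 23.87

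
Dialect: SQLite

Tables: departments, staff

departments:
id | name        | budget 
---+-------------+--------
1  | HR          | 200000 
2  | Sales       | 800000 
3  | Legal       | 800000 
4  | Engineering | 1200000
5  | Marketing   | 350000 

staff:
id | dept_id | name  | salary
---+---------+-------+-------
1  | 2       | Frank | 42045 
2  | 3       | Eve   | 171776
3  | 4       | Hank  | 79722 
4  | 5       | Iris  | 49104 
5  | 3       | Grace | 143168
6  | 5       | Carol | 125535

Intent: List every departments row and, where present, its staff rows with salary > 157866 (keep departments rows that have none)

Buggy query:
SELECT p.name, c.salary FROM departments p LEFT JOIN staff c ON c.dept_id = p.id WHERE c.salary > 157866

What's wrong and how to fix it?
Bug: A WHERE condition on the right-hand table after LEFT JOIN drops unmatched parents

Fix: Put 'c.salary > 157866' in the JOIN's ON clause instead of WHERE

Corrected query:
SELECT p.name, c.salary FROM departments p LEFT JOIN staff c ON c.dept_id = p.id AND c.salary > 157866

Result:
name        | salary
------------+-------
HR          | NULL  
Sales       | NULL  
Legal       | 171776
Engineering | NULL  
Marketing   | NULL  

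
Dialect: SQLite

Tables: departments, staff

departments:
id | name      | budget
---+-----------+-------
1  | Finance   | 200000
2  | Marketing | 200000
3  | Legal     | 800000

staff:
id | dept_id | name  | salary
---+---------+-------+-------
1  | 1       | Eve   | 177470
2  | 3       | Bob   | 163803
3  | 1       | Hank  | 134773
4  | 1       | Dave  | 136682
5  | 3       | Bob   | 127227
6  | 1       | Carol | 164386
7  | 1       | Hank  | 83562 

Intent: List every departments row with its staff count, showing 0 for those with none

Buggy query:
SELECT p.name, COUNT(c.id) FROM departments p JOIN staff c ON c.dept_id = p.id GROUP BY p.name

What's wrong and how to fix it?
Bug: INNER JOIN drops departments rows that have no matching staff rows

Fix: Switch to LEFT JOIN to retain unmatched parent rows

Corrected query:
SELECT p.name, COUNT(c.id) FROM departments p LEFT JOIN staff c ON c.dept_id = p.id GROUP BY p.name

Result:
name      | COUNT(c.id)
----------+------------
Finance   | 5          
Legal     | 2          
Marketing | 0          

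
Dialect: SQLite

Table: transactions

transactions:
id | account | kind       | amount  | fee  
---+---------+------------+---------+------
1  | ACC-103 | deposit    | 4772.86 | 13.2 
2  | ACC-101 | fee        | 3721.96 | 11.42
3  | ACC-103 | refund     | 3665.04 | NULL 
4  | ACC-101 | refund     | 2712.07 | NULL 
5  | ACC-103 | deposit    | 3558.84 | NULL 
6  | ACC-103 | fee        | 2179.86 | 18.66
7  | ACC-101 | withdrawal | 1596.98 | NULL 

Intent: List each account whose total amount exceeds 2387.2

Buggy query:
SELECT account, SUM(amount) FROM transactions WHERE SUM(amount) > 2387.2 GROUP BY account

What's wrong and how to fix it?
Bug: WHERE runs before GROUP BY, so aggregates aren't available there

Fix: Move the aggregate condition to a HAVING clause

Corrected query:
SELECT account, SUM(amount) FROM transactions GROUP BY account HAVING SUM(amount) > 2387.2

Result:
account | SUM(amount)
--------+------------
ACC-101 | 8031.01    
ACC-103 | 14176.6    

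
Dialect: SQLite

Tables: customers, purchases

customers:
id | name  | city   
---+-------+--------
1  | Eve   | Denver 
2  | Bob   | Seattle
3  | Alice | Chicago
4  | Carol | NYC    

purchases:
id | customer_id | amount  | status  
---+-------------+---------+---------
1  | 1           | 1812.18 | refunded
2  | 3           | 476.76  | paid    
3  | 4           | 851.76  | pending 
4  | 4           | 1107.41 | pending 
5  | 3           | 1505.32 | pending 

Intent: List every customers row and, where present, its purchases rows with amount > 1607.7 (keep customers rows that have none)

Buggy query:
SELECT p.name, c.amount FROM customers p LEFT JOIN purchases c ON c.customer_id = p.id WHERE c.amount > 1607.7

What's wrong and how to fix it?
Bug: A WHERE condition on the right-hand table after LEFT JOIN drops unmatched parents

Fix: Move the right-table condition into the ON clause so unmatched parents are kept

Corrected query:
SELECT p.name, c.amount FROM customers p LEFT JOIN purchases c ON c.customer_id = p.id AND c.amount > 1607.7

Result:
name  | amount 
------+--------
Eve   | 1812.18
Bob   | NULL   
Alice | NULL   
Carol | NULL   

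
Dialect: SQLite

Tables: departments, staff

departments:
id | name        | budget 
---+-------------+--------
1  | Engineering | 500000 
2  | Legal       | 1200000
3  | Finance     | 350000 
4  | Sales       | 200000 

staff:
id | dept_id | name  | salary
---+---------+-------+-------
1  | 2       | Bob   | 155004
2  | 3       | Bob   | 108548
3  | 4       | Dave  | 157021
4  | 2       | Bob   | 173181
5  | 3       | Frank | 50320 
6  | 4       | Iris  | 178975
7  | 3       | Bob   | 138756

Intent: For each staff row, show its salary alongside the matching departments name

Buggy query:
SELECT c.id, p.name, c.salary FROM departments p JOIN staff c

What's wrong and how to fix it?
Bug: Missing join condition: each staff row is matched to all departments rows instead of just its own

Fix: Add ON c.dept_id = p.id to the JOIN

Corrected query:
SELECT c.id, p.name, c.salary FROM departments p JOIN staff c ON c.dept_id = p.id

Result:
id | name    | salary
---+---------+-------
1  | Legal   | 155004
2  | Finance | 108548
3  | Sales   | 157021
4  | Legal   | 173181
5  | Finance | 50320 
6  | Sales   | 178975
7  | Finance | 138756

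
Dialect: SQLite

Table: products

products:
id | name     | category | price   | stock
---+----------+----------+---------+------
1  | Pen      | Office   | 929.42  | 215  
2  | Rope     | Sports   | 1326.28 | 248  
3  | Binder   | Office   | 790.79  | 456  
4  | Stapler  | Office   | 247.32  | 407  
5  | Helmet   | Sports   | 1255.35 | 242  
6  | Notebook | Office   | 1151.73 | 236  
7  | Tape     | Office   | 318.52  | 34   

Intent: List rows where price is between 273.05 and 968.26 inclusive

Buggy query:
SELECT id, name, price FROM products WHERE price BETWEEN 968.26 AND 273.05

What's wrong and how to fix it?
Bug: The bounds are reversed; BETWEEN a AND b requires a <= b to match anything

Fix: Swap the bounds so the smaller value comes first

Corrected query:
SELECT id, name, price FROM products WHERE price BETWEEN 273.05 AND 968.26

Result:
id | name   | price 
---+--------+-------
1  | Pen    | 929.42
3  | Binder | 790.79
7  | Tape   | 318.52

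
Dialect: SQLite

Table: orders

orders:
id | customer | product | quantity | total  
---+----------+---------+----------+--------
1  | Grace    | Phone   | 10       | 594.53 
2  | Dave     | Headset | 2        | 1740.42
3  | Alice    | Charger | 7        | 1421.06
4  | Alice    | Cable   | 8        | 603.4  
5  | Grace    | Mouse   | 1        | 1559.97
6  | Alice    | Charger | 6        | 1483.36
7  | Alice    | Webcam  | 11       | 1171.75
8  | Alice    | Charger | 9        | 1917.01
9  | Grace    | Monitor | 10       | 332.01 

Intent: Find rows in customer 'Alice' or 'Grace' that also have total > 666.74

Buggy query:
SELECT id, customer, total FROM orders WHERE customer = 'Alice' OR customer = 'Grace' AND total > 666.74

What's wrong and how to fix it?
Bug: AND binds tighter than OR, so this parses as customer = 'Alice' OR (customer = 'Grace' AND total > 666.74)

Fix: Group the OR with parentheses (or use IN), then AND the threshold

Corrected query:
SELECT id, customer, total FROM orders WHERE (customer = 'Alice' OR customer = 'Grace') AND total > 666.74

Result:
id | customer | total  
---+----------+--------
3  | Alice    | 1421.06
5  | Grace    | 1559.97
6  | Alice    | 1483.36
7  | Alice    | 1171.75
8  | Alice    | 1917.01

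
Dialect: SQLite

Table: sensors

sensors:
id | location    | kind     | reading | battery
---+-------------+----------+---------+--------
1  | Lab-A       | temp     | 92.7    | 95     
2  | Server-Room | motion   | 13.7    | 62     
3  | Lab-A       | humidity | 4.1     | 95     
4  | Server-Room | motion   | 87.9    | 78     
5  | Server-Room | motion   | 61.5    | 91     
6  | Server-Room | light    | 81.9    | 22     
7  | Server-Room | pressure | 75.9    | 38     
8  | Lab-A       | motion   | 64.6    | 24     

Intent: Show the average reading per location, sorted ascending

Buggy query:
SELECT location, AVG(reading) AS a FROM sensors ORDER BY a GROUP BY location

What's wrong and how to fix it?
Bug: GROUP BY must precede ORDER BY

Fix: Move ORDER BY to the end, after GROUP BY

Corrected query:
SELECT location, AVG(reading) AS a FROM sensors GROUP BY location ORDER BY a

Result:
location    | a    
------------+------
Lab-A       | 53.8 
Server-Room | 64.18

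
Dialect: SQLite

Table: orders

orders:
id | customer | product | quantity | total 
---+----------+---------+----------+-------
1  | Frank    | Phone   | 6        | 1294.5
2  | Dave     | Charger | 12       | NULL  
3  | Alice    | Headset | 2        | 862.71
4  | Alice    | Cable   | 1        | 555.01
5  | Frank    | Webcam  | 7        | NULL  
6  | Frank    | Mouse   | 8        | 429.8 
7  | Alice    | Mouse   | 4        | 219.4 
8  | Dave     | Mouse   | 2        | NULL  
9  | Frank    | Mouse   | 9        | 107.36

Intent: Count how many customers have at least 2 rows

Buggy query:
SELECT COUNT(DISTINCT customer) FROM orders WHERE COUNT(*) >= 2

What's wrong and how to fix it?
Bug: COUNT(*) cannot appear in WHERE; the per-group count doesn't exist yet

Fix: Use a subquery that GROUPs and filters with HAVING, then count its rows

Corrected query:
SELECT COUNT(*) FROM (SELECT customer FROM orders GROUP BY customer HAVING COUNT(*) >= 2)

Result:
COUNT(*)
--------
3       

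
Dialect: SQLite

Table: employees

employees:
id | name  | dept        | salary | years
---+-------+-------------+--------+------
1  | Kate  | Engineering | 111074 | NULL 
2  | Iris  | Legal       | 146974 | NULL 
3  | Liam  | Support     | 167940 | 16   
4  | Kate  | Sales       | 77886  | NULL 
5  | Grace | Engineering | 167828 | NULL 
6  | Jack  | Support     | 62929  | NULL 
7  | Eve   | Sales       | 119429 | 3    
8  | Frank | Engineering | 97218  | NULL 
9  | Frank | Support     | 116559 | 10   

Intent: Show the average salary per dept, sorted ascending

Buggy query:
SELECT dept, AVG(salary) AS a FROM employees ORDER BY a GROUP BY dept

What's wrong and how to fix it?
Bug: GROUP BY must precede ORDER BY

Fix: Move ORDER BY to the end, after GROUP BY

Corrected query:
SELECT dept, AVG(salary) AS a FROM employees GROUP BY dept ORDER BY a

Result:
dept        | a            
------------+--------------
Sales       | 98657.5      
Support     | 115809.333333
Engineering | 125373.333333
Legal       | 146974       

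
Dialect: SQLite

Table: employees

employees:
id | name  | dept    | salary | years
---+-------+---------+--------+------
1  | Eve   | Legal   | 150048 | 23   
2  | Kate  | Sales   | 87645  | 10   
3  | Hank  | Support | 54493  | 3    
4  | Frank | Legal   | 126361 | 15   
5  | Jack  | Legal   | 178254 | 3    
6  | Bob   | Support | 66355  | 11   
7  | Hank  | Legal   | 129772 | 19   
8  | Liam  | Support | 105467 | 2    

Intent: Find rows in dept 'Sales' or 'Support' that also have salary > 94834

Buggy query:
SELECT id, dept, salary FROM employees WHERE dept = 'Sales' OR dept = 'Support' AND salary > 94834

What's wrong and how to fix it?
Bug: AND binds tighter than OR, so this parses as dept = 'Sales' OR (dept = 'Support' AND salary > 94834)

Fix: Group the OR with parentheses (or use IN), then AND the threshold

Corrected query:
SELECT id, dept, salary FROM employees WHERE (dept = 'Sales' OR dept = 'Support') AND salary > 94834

Result:
id | dept    | salary
---+---------+-------
8  | Support | 105467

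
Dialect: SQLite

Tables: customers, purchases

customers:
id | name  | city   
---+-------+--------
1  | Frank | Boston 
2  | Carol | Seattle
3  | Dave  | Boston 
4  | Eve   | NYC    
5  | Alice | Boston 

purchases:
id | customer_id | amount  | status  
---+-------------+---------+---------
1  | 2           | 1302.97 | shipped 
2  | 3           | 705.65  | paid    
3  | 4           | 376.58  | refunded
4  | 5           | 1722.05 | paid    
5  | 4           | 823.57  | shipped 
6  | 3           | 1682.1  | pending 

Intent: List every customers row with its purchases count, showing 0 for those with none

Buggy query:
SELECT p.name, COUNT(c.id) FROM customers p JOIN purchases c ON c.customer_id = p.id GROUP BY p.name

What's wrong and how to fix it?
Bug: INNER JOIN drops customers rows that have no matching purchases rows

Fix: Use LEFT JOIN so parents without children still appear (COUNT(c.id) gives 0)

Corrected query:
SELECT p.name, COUNT(c.id) FROM customers p LEFT JOIN purchases c ON c.customer_id = p.id GROUP BY p.name

Result:
name  | COUNT(c.id)
------+------------
Alice | 1          
Carol | 1          
Dave  | 2          
Eve   | 2          
Frank | 0          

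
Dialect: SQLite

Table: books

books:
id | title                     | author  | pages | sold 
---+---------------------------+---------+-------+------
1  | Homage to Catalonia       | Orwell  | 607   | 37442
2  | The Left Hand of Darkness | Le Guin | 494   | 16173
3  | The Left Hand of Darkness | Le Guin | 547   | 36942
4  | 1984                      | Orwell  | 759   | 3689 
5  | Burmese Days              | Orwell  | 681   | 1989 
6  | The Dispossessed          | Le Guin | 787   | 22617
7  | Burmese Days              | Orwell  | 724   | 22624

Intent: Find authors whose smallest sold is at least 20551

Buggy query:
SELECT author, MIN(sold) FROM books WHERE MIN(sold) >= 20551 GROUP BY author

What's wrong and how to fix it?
Bug: MIN() in WHERE is a misuse of aggregate

Fix: Use HAVING for the per-group MIN condition

Corrected query:
SELECT author, MIN(sold) FROM books GROUP BY author HAVING MIN(sold) >= 20551

Result:
(no rows)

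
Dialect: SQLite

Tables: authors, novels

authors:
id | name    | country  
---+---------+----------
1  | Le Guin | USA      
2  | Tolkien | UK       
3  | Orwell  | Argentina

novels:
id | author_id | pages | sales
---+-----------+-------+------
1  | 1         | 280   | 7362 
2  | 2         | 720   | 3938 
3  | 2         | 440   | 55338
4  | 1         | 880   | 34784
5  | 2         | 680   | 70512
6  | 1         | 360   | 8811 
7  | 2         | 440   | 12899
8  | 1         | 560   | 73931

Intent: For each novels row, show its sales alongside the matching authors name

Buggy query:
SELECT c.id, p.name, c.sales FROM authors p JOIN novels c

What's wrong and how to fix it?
Bug: JOIN with no ON clause produces a cartesian product; every novels row pairs with every authors row

Fix: Specify the join condition linking the foreign key to the parent id

Corrected query:
SELECT c.id, p.name, c.sales FROM authors p JOIN novels c ON c.author_id = p.id

Result:
id | name    | sales
---+---------+------
1  | Le Guin | 7362 
2  | Tolkien | 3938 
3  | Tolkien | 55338
4  | Le Guin | 34784
5  | Tolkien | 70512
6  | Le Guin | 8811 
7  | Tolkien | 12899
8  | Le Guin | 73931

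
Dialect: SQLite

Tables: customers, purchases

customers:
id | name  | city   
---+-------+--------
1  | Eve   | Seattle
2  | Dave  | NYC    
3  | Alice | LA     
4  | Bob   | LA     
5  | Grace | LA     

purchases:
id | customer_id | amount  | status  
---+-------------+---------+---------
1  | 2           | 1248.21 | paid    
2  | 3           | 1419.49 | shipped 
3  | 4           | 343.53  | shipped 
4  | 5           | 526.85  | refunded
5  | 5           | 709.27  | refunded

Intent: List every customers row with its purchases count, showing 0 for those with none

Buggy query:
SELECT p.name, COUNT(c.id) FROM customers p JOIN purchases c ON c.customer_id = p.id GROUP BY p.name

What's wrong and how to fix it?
Bug: An inner join excludes parents with zero children

Fix: Use LEFT JOIN so parents without children still appear (COUNT(c.id) gives 0)

Corrected query:
SELECT p.name, COUNT(c.id) FROM customers p LEFT JOIN purchases c ON c.customer_id = p.id GROUP BY p.name

Result:
name  | COUNT(c.id)
------+------------
Alice | 1          
Bob   | 1          
Dave  | 1          
Eve   | 0          
Grace | 2          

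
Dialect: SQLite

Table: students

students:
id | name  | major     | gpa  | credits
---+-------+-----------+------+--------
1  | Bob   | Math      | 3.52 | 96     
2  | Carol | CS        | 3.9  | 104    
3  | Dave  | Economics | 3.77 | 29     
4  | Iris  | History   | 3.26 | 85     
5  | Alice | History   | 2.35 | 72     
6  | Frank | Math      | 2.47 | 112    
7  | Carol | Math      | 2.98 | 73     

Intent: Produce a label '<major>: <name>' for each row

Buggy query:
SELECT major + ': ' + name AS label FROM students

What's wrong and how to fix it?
Bug: SQLite uses || for string concatenation; + coerces text to numbers (yielding 0)

Fix: Use the || operator for string concatenation

Corrected query:
SELECT major || ': ' || name AS label FROM students

Result:
label          
---------------
Math: Bob      
CS: Carol      
Economics: Dave
History: Iris  
History: Alice 
Math: Frank    
Math: Carol    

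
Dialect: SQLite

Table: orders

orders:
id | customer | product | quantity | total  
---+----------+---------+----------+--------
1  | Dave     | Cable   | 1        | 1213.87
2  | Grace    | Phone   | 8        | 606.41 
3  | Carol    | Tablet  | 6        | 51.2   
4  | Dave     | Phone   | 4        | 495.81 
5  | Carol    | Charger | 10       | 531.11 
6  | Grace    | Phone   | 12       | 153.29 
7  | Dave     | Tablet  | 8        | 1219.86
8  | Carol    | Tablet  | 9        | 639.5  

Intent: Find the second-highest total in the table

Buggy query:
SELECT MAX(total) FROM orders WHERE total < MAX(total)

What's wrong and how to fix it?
Bug: The inner MAX is an aggregate inside WHERE, which is not allowed

Fix: Compute the overall MAX in a subquery, then take MAX of rows below it

Corrected query:
SELECT MAX(total) FROM orders WHERE total < (SELECT MAX(total) FROM orders)

Result:
MAX(total)
----------
1213.87   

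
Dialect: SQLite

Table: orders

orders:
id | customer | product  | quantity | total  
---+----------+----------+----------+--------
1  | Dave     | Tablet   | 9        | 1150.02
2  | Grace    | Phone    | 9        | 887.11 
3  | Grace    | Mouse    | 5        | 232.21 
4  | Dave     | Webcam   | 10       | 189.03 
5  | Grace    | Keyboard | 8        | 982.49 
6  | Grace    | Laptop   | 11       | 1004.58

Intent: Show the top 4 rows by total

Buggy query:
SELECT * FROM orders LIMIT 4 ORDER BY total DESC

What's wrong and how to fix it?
Bug: LIMIT must come after ORDER BY

Fix: Swap the clauses: ORDER BY first, then LIMIT

Corrected query:
SELECT * FROM orders ORDER BY total DESC LIMIT 4

Result:
id | customer | product  | quantity | total  
---+----------+----------+----------+--------
1  | Dave     | Tablet   | 9        | 1150.02
6  | Grace    | Laptop   | 11       | 1004.58
5  | Grace    | Keyboard | 8        | 982.49 
2  | Grace    | Phone    | 9        | 887.11 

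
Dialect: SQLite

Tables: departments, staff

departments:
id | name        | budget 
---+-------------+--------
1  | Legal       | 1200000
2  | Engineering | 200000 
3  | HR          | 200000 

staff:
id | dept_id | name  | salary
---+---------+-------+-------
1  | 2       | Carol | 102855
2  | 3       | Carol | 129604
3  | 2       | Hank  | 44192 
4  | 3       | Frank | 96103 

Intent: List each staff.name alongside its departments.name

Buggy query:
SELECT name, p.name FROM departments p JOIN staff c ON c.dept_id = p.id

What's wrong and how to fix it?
Bug: 'name' exists in both joined tables, so the database can't tell which one is meant

Fix: Qualify the column with its table alias (c.name)

Corrected query:
SELECT c.name, p.name FROM departments p JOIN staff c ON c.dept_id = p.id

Result:
name  | name       
------+------------
Carol | Engineering
Carol | HR         
Hank  | Engineering
Frank | HR         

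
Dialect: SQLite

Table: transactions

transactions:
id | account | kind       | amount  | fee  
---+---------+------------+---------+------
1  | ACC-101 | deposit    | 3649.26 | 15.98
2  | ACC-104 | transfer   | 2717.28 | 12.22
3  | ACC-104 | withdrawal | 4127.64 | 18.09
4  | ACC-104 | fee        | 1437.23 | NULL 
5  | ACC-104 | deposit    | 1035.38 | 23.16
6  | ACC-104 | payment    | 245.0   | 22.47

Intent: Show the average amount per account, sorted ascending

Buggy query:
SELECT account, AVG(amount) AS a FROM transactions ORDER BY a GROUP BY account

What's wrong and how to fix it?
Bug: ORDER BY appears before GROUP BY; SQL clause order requires GROUP BY first

Fix: Reorder: SELECT … FROM … GROUP BY … ORDER BY …

Corrected query:
SELECT account, AVG(amount) AS a FROM transactions GROUP BY account ORDER BY a

Result:
account | a       
--------+---------
ACC-104 | 1912.506
ACC-101 | 3649.26 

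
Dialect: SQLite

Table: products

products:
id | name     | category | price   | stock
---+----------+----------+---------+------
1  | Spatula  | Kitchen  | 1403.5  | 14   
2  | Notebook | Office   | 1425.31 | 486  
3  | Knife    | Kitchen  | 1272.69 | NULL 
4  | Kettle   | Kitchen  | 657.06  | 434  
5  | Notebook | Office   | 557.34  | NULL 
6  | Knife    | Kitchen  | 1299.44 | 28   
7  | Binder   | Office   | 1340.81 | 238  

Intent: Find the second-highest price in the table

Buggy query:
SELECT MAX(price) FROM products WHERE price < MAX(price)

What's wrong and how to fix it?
Bug: MAX(price) on the right of the comparison is an aggregate-in-WHERE error

Fix: Compute the overall MAX in a subquery, then take MAX of rows below it

Corrected query:
SELECT MAX(price) FROM products WHERE price < (SELECT MAX(price) FROM products)

Result:
MAX(price)
----------
1403.5    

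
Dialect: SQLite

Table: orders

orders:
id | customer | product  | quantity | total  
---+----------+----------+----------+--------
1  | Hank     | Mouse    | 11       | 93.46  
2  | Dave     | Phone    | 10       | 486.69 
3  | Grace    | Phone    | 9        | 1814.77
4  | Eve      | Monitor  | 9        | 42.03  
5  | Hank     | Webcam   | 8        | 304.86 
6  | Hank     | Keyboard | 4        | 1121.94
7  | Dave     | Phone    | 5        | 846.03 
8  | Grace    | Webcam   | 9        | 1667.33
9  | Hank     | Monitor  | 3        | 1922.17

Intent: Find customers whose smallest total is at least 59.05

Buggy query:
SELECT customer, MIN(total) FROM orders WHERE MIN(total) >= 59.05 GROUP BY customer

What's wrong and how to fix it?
Bug: Aggregates like MIN are computed per group after WHERE runs

Fix: Replace WHERE with HAVING after the GROUP BY

Corrected query:
SELECT customer, MIN(total) FROM orders GROUP BY customer HAVING MIN(total) >= 59.05

Result:
customer | MIN(total)
---------+-----------
Dave     | 486.69    
Grace    | 1667.33   
Hank     | 93.46     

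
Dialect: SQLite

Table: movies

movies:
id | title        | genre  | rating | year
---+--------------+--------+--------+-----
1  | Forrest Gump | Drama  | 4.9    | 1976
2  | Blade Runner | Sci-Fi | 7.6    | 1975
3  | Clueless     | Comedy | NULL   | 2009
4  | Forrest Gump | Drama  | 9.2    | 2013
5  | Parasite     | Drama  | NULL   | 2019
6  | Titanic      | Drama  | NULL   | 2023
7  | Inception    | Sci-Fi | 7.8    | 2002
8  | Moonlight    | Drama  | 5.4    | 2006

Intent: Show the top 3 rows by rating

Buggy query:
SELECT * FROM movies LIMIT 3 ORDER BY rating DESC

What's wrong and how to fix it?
Bug: ORDER BY cannot follow LIMIT; LIMIT is the final clause

Fix: Swap the clauses: ORDER BY first, then LIMIT

Corrected query:
SELECT * FROM movies ORDER BY rating DESC LIMIT 3

Result:
id | title        | genre  | rating | year
---+--------------+--------+--------+-----
4  | Forrest Gump | Drama  | 9.2    | 2013
7  | Inception    | Sci-Fi | 7.8    | 2002
2  | Blade Runner | Sci-Fi | 7.6    | 1975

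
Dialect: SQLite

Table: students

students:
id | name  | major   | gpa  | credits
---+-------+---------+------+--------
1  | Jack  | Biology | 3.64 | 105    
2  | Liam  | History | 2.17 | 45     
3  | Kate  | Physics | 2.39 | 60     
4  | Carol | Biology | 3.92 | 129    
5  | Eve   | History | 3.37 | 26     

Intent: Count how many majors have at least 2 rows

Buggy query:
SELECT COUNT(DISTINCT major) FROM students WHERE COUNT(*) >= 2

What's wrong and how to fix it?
Bug: WHERE filters individual rows, not groups, so a group-level COUNT is invalid there

Fix: Use a subquery that GROUPs and filters with HAVING, then count its rows

Corrected query:
SELECT COUNT(*) FROM (SELECT major FROM students GROUP BY major HAVING COUNT(*) >= 2)

Result:
COUNT(*)
--------
2       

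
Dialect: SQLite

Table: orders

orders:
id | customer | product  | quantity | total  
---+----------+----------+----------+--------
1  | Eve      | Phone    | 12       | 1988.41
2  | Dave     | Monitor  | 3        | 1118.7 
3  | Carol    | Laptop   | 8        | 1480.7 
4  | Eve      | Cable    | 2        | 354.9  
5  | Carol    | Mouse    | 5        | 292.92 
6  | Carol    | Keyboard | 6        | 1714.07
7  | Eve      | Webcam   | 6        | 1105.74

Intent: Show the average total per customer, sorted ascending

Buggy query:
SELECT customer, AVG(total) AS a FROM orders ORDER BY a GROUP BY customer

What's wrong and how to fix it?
Bug: GROUP BY must precede ORDER BY

Fix: Reorder: SELECT … FROM … GROUP BY … ORDER BY …

Corrected query:
SELECT customer, AVG(total) AS a FROM orders GROUP BY customer ORDER BY a

Result:
customer | a          
---------+------------
Dave     | 1118.7     
Eve      | 1149.683333
Carol    | 1162.563333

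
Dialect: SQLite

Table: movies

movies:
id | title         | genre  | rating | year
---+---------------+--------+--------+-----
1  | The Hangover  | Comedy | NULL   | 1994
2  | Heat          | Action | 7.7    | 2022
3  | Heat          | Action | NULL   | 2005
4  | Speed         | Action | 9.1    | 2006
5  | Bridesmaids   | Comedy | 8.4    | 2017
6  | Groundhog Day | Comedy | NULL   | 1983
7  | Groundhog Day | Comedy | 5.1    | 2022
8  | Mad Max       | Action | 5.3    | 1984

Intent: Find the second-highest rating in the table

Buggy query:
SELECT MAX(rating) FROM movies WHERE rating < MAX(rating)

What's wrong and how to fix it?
Bug: MAX(rating) on the right of the comparison is an aggregate-in-WHERE error

Fix: Compute the overall MAX in a subquery, then take MAX of rows below it

Corrected query:
SELECT MAX(rating) FROM movies WHERE rating < (SELECT MAX(rating) FROM movies)

Result:
MAX(rating)
-----------
8.4        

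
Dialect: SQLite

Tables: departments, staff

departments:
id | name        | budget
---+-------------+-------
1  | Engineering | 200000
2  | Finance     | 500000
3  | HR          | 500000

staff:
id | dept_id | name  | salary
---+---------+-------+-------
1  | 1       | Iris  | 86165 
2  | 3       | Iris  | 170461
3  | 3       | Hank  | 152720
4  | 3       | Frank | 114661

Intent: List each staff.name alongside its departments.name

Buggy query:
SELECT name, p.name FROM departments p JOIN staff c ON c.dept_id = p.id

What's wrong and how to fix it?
Bug: Both tables have a 'name' column; the unqualified reference is ambiguous

Fix: Qualify the column with its table alias (c.name)

Corrected query:
SELECT c.name, p.name FROM departments p JOIN staff c ON c.dept_id = p.id

Result:
name  | name       
------+------------
Iris  | Engineering
Iris  | HR         
Hank  | HR         
Frank | HR         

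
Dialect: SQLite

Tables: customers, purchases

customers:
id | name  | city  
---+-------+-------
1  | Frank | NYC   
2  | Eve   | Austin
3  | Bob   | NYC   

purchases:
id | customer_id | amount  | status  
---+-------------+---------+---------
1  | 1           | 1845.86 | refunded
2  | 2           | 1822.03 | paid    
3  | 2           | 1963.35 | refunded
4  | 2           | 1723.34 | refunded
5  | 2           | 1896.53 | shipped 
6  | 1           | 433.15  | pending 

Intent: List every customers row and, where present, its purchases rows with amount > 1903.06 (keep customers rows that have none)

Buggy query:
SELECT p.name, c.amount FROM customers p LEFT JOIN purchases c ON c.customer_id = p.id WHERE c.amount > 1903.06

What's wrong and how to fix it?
Bug: A WHERE condition on the right-hand table after LEFT JOIN drops unmatched parents

Fix: Move the right-table condition into the ON clause so unmatched parents are kept

Corrected query:
SELECT p.name, c.amount FROM customers p LEFT JOIN purchases c ON c.customer_id = p.id AND c.amount > 1903.06

Result:
name  | amount 
------+--------
Frank | NULL   
Eve   | 1963.35
Bob   | NULL   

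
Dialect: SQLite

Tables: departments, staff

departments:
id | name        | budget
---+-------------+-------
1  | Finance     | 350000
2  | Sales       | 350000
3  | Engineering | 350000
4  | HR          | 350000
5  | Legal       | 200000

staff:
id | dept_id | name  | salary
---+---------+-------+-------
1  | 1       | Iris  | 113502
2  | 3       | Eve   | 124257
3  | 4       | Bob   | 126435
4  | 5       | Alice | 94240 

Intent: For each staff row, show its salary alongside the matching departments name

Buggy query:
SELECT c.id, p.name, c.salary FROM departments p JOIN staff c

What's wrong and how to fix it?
Bug: JOIN with no ON clause produces a cartesian product; every staff row pairs with every departments row

Fix: Specify the join condition linking the foreign key to the parent id

Corrected query:
SELECT c.id, p.name, c.salary FROM departments p JOIN staff c ON c.dept_id = p.id

Result:
id | name        | salary
---+-------------+-------
1  | Finance     | 113502
2  | Engineering | 124257
3  | HR          | 126435
4  | Legal       | 94240 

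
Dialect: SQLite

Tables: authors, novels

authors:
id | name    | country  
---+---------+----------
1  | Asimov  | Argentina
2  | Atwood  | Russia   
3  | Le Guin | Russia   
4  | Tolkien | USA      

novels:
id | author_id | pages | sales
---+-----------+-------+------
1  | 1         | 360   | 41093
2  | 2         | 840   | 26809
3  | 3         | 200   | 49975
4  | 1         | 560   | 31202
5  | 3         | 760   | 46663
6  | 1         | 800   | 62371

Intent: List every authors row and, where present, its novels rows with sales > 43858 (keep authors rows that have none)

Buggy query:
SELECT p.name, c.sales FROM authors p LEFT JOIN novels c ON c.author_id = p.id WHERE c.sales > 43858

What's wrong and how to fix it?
Bug: A WHERE condition on the right-hand table after LEFT JOIN drops unmatched parents

Fix: Move the right-table condition into the ON clause so unmatched parents are kept

Corrected query:
SELECT p.name, c.sales FROM authors p LEFT JOIN novels c ON c.author_id = p.id AND c.sales > 43858

Result:
name    | sales
--------+------
Asimov  | 62371
Atwood  | NULL 
Le Guin | 46663
Le Guin | 49975
Tolkien | NULL 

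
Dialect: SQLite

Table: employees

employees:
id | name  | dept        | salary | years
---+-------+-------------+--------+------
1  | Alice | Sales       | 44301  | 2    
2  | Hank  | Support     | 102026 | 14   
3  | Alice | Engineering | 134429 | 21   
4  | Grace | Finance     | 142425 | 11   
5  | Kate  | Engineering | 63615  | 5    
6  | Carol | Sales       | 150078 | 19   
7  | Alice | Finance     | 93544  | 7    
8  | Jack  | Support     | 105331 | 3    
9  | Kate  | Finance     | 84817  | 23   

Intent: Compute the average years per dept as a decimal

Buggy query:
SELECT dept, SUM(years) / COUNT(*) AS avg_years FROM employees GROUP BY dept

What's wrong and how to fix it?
Bug: Both operands are integers, so '/' performs integer division and truncates

Fix: Cast one side to REAL so the division keeps the fractional part

Corrected query:
SELECT dept, SUM(years) * 1.0 / COUNT(*) AS avg_years FROM employees GROUP BY dept

Result:
dept        | avg_years
------------+----------
Engineering | 13       
Finance     | 13.666667
Sales       | 10.5     
Support     | 8.5      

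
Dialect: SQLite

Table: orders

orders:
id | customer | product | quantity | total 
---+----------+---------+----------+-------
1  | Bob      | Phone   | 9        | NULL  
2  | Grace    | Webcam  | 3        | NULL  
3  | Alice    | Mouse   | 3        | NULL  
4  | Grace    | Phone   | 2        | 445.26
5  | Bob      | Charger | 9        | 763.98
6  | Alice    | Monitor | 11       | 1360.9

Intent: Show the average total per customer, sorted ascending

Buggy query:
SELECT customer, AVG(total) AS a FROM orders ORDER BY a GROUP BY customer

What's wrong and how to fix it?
Bug: ORDER BY appears before GROUP BY; SQL clause order requires GROUP BY first

Fix: Move ORDER BY to the end, after GROUP BY

Corrected query:
SELECT customer, AVG(total) AS a FROM orders GROUP BY customer ORDER BY a

Result:
customer | a     
---------+-------
Grace    | 445.26
Bob      | 763.98
Alice    | 1360.9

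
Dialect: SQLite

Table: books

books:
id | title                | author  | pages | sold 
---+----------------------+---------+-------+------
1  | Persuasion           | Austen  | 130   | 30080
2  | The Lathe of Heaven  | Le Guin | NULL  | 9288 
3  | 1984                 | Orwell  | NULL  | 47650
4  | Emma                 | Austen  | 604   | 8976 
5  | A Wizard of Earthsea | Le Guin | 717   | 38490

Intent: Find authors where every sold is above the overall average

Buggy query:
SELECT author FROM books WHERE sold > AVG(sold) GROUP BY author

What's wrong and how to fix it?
Bug: AVG() is an aggregate; it can't sit directly in WHERE

Fix: Compute the overall average in a scalar subquery and compare each group's MIN against it in HAVING

Corrected query:
SELECT author FROM books GROUP BY author HAVING MIN(sold) > (SELECT AVG(sold) FROM books)

Result:
author
------
Orwell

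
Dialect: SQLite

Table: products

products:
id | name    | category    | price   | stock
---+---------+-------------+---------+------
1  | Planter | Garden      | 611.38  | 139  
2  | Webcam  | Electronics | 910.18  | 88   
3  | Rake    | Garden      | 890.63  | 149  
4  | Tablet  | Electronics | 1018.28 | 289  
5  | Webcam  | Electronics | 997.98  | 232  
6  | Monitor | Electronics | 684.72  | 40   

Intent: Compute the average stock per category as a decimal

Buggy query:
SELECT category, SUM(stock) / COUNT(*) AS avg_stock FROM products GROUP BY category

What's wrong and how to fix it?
Bug: SUM(stock) and COUNT(*) are both integers; the division truncates the fractional part

Fix: Multiply by 1.0 (or CAST to REAL) to force floating-point division

Corrected query:
SELECT category, SUM(stock) * 1.0 / COUNT(*) AS avg_stock FROM products GROUP BY category

Result:
category    | avg_stock
------------+----------
Electronics | 162.25   
Garden      | 144      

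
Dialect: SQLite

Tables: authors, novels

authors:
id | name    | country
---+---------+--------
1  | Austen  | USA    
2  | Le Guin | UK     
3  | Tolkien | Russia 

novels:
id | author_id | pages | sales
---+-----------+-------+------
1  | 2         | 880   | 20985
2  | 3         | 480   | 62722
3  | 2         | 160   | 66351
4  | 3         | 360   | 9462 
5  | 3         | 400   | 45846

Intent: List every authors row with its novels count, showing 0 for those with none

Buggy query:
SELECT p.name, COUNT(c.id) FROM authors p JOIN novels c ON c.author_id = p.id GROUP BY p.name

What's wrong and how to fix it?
Bug: INNER JOIN drops authors rows that have no matching novels rows

Fix: Use LEFT JOIN so parents without children still appear (COUNT(c.id) gives 0)

Corrected query:
SELECT p.name, COUNT(c.id) FROM authors p LEFT JOIN novels c ON c.author_id = p.id GROUP BY p.name

Result:
name    | COUNT(c.id)
--------+------------
Austen  | 0          
Le Guin | 2          
Tolkien | 3          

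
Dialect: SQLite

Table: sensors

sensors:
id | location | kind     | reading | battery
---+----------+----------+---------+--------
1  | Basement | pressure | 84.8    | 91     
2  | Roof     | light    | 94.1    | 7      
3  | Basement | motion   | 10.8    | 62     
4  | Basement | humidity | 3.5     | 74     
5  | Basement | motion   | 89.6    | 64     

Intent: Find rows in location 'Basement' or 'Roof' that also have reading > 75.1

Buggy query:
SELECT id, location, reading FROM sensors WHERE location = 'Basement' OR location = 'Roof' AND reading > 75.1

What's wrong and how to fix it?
Bug: AND binds tighter than OR, so this parses as location = 'Basement' OR (location = 'Roof' AND reading > 75.1)

Fix: Add parentheses around the OR so the AND applies to both alternatives

Corrected query:
SELECT id, location, reading FROM sensors WHERE (location = 'Basement' OR location = 'Roof') AND reading > 75.1

Result:
id | location | reading
---+----------+--------
1  | Basement | 84.8   
2  | Roof     | 94.1   
5  | Basement | 89.6   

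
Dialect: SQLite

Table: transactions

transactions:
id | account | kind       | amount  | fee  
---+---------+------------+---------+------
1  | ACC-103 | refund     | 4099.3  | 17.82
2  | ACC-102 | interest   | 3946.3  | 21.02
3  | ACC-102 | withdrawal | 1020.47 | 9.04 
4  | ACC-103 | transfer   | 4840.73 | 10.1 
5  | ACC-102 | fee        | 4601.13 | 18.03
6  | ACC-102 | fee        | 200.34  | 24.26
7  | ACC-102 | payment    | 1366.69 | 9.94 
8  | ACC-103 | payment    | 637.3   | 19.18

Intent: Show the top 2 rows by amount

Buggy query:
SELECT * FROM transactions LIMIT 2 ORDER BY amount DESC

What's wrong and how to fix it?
Bug: ORDER BY cannot follow LIMIT; LIMIT is the final clause

Fix: Swap the clauses: ORDER BY first, then LIMIT

Corrected query:
SELECT * FROM transactions ORDER BY amount DESC LIMIT 2

Result:
id | account | kind     | amount  | fee  
---+---------+----------+---------+------
4  | ACC-103 | transfer | 4840.73 | 10.1 
5  | ACC-102 | fee      | 4601.13 | 18.03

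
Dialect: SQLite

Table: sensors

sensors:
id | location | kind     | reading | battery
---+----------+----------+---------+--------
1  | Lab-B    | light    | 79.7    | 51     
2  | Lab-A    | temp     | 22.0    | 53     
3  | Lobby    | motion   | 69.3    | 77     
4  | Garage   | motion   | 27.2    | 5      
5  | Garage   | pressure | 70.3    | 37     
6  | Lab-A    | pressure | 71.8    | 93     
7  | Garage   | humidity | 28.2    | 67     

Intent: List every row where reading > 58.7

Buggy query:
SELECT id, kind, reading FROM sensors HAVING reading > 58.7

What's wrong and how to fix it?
Bug: HAVING filters the output of aggregation, but this query has no GROUP BY and no aggregate functions, so SQLite rejects it (HAVING clause on a non-aggregate query); the condition here is per row

Fix: Replace HAVING with WHERE since the condition applies to individual rows

Corrected query:
SELECT id, kind, reading FROM sensors WHERE reading > 58.7

Result:
id | kind     | reading
---+----------+--------
1  | light    | 79.7   
3  | motion   | 69.3   
5  | pressure | 70.3   
6  | pressure | 71.8   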